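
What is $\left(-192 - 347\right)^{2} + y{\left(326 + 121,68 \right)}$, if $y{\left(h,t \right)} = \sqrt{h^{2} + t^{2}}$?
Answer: $290521 + \sqrt{204433} \approx 2.9097 \cdot 10^{5}$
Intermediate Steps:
$\left(-192 - 347\right)^{2} + y{\left(326 + 121,68 \right)} = \left(-192 - 347\right)^{2} + \sqrt{\left(326 + 121\right)^{2} + 68^{2}} = \left(-539\right)^{2} + \sqrt{447^{2} + 4624} = 290521 + \sqrt{199809 + 4624} = 290521 + \sqrt{204433}$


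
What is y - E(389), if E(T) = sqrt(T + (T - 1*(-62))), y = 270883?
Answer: 270883 - 2*sqrt(210) ≈ 2.7085e+5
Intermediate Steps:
E(T) = sqrt(62 + 2*T) (E(T) = sqrt(T + (T + 62)) = sqrt(T + (62 + T)) = sqrt(62 + 2*T))
y - E(389) = 270883 - sqrt(62 + 2*389) = 270883 - sqrt(62 + 778) = 270883 - sqrt(840) = 270883 - 2*sqrt(210)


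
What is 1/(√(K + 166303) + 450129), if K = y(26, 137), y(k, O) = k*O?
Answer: 8493/3822942392 - √169865/202615946776 ≈ 2.2196e-6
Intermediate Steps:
y(k, O) = O*k
K = 3562 (K = 137*26 = 3562)
1/(√(K + 166303) + 450129) = 1/(√(3562 + 166303) + 450129) = 1/(√169865 + 450129) = 1/(450129 + √169865)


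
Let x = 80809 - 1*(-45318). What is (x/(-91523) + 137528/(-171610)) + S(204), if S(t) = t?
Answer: 1584922912253/7853131015 ≈ 201.82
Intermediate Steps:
x = 126127 (x = 80809 + 45318 = 126127)
(x/(-91523) + 137528/(-171610)) + S(204) = (126127/(-91523) + 137528/(-171610)) + 204 = (126127*(-1/91523) + 137528*(-1/171610)) + 204 = (-126127/91523 - 68764/85805) + 204 = -17115814807/7853131015 + 204 = 1584922912253/7853131015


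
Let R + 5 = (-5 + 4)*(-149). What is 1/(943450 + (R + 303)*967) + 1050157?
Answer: 1444699934744/1375699 ≈ 1.0502e+6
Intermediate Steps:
R = 144 (R = -5 + (-5 + 4)*(-149) = -5 - 1*(-149) = -5 + 149 = 144)
1/(943450 + (R + 303)*967) + 1050157 = 1/(943450 + (144 + 303)*967) + 1050157 = 1/(943450 + 447*967) + 1050157 = 1/(943450 + 432249) + 1050157 = 1/1375699 + 1050157 = 1444699934744/1375699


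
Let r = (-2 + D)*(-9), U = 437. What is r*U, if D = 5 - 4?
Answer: 3933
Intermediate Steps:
D = 1
r = 9 (r = (-2 + 1)*(-9) = -1*(-9) = 9)
r*U = 9*437 = 3933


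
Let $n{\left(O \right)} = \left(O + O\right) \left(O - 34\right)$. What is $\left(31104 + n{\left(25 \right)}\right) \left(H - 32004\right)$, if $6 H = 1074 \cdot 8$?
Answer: $-937154088$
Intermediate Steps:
$n{\left(O \right)} = 2 O \left(-34 + O\right)$
$H = 1432$ ($H = \frac{1074 \cdot 8}{6} = \frac{1}{6} \cdot 8592 = 1432$)
$\left(31104 + n{\left(25 \right)}\right) \left(H - 32004\right) = \left(31104 + 2 \cdot 25 \left(-34 + 25\right)\right) \left(1432 - 32004\right) = \left(31104 + 2 \cdot 25 \left(-9\right)\right) \left(-30572\right) = \left(31104 - 450\right) \left(-30572\right) = 30654 \left(-30572\right) = -937154088$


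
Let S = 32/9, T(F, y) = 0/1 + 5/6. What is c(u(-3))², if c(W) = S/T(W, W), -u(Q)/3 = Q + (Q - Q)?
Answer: 4096/225 ≈ 18.204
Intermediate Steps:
T(F, y) = ⅚ (T(F, y) = 0*1 + 5*(⅙) = 0 + ⅚ = ⅚)
S = 32/9 (S = 32*(⅑) = 32/9 ≈ 3.5556)
u(Q) = -3*Q (u(Q) = -3*(Q + (Q - Q)) = -3*(Q + 0) = -3*Q)
c(W) = 64/15 (c(W) = 32/(9*(⅚)) = (32/9)*(6/5) = 64/15)
c(u(-3))² = (64/15)² = 4096/225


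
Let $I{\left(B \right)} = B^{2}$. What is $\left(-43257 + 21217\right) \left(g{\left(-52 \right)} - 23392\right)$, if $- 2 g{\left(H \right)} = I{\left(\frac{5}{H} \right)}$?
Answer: $\frac{348518412555}{676} \approx 5.1556 \cdot 10^{8}$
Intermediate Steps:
$g{\left(H \right)} = - \frac{25}{2 H^{2}}$ ($g{\left(H \right)} = - \frac{\left(\frac{5}{H}\right)^{2}}{2} = - \frac{25 \frac{1}{H^{2}}}{2} = - \frac{25}{2 H^{2}}$)
$\left(-43257 + 21217\right) \left(g{\left(-52 \right)} - 23392\right) = \left(-43257 + 21217\right) \left(- \frac{25}{2 \cdot 2704} - 23392\right) = - 22040 \left(\left(- \frac{25}{2}\right) \frac{1}{2704} - 23392\right) = - 22040 \left(- \frac{25}{5408} - 23392\right) = \left(-22040\right) \left(- \frac{126503961}{5408}\right) = \frac{348518412555}{676}$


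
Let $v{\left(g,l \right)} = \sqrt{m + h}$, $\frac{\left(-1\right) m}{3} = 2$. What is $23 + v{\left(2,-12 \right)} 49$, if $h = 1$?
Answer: $23 + 49 i \sqrt{5} \approx 23.0 + 109.57 i$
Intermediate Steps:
$m = -6$ ($m = \left(-3\right) 2 = -6$)
$v{\left(g,l \right)} = i \sqrt{5}$ ($v{\left(g,l \right)} = \sqrt{-6 + 1} = \sqrt{-5} = i \sqrt{5}$)
$23 + v{\left(2,-12 \right)} 49 = 23 + i \sqrt{5} \cdot 49 = 23 + 49 i \sqrt{5}$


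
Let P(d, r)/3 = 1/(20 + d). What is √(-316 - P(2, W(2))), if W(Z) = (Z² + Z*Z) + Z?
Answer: I*√153010/22 ≈ 17.78*I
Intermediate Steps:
W(Z) = Z + 2*Z² (W(Z) = (Z² + Z²) + Z = 2*Z² + Z = Z + 2*Z²)
P(d, r) = 3/(20 + d)
√(-316 - P(2, W(2))) = √(-316 - 3/(20 + 2)) = √(-316 - 3/22) = √(-6955/22) = I*√153010/22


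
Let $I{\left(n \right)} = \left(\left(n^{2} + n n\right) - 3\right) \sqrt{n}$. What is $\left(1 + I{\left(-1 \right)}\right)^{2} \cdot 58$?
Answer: $- 116 i \approx - 116.0 i$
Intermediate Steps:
$I{\left(n \right)} = \sqrt{n} \left(-3 + 2 n^{2}\right)$ ($I{\left(n \right)} = \left(\left(n^{2} + n^{2}\right) - 3\right) \sqrt{n} = \left(2 n^{2} - 3\right) \sqrt{n} = \left(-3 + 2 n^{2}\right) \sqrt{n} = \sqrt{n} \left(-3 + 2 n^{2}\right)$)
$\left(1 + I{\left(-1 \right)}\right)^{2} \cdot 58 = \left(1 + \sqrt{-1} \left(-3 + 2 \left(-1\right)^{2}\right)\right)^{2} \cdot 58 = \left(1 + i \left(-3 + 2 \cdot 1\right)\right)^{2} \cdot 58 = \left(1 + i \left(-3 + 2\right)\right)^{2} \cdot 58 = \left(1 + i \left(-1\right)\right)^{2} \cdot 58 = \left(1 - i\right)^{2} \cdot 58 = 58 \left(1 - i\right)^{2}$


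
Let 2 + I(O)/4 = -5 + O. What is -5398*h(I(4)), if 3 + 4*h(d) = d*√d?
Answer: 8097/2 + 32388*I*√3 ≈ 4048.5 + 56098.0*I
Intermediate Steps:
I(O) = -28 + 4*O (I(O) = -8 + 4*(-5 + O) = -8 + (-20 + 4*O) = -28 + 4*O)
h(d) = -¾ + d^(3/2)/4 (h(d) = -¾ + (d*√d)/4 = -¾ + d^(3/2)/4)
-5398*h(I(4)) = -5398*(-¾ + (-28 + 4*4)^(3/2)/4) = -5398*(-¾ + (-28 + 16)^(3/2)/4) = -5398*(-¾ + (-12)^(3/2)/4) = -5398*(-¾ + (-24*I*√3)/4) = -5398*(-¾ - 6*I*√3) = 8097/2 + 32388*I*√3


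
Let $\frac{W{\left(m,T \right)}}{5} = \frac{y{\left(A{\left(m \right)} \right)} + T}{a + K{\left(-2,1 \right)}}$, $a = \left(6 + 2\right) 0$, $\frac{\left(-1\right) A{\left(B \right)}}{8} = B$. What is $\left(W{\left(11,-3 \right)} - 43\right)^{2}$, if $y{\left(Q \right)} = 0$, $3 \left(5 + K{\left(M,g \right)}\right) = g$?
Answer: $\frac{310249}{196} \approx 1582.9$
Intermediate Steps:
$A{\left(B \right)} = - 8 B$
$K{\left(M,g \right)} = -5 + \frac{g}{3}$
$a = 0$ ($a = 8 \cdot 0 = 0$)
$W{\left(m,T \right)} = - \frac{15 T}{14}$ ($W{\left(m,T \right)} = 5 \frac{0 + T}{0 + \left(-5 + \frac{1}{3} \cdot 1\right)} = 5 \frac{T}{0 + \left(-5 + \frac{1}{3}\right)} = 5 \frac{T}{0 - \frac{14}{3}} = 5 \frac{T}{- \frac{14}{3}} = 5 T \left(- \frac{3}{14}\right) = 5 \left(- \frac{3 T}{14}\right) = - \frac{15 T}{14}$)
$\left(W{\left(11,-3 \right)} - 43\right)^{2} = \left(\left(- \frac{15}{14}\right) \left(-3\right) - 43\right)^{2} = \left(\frac{45}{14} - 43\right)^{2} = \left(- \frac{557}{14}\right)^{2} = \frac{310249}{196}$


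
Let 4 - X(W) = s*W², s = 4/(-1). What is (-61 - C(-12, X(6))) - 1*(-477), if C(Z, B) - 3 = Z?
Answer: 425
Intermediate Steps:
s = -4 (s = 4*(-1) = -4)
X(W) = 4 + 4*W² (X(W) = 4 - (-4)*W² = 4 + 4*W²)
C(Z, B) = 3 + Z
(-61 - C(-12, X(6))) - 1*(-477) = (-61 - (3 - 12)) - 1*(-477) = (-61 - 1*(-9)) + 477 = (-61 + 9) + 477 = -52 + 477 = 425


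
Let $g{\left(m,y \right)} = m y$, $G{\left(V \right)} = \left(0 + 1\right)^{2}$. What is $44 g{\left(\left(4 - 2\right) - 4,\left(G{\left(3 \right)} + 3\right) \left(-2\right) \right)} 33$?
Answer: $23232$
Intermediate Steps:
$G{\left(V \right)} = 1$ ($G{\left(V \right)} = 1^{2} = 1$)
$44 g{\left(\left(4 - 2\right) - 4,\left(G{\left(3 \right)} + 3\right) \left(-2\right) \right)} 33 = 44 \left(\left(4 - 2\right) - 4\right) \left(1 + 3\right) \left(-2\right) 33 = 44 \left(2 - 4\right) 4 \left(-2\right) 33 = 44 \left(\left(-2\right) \left(-8\right)\right) 33 = 44 \cdot 16 \cdot 33 = 704 \cdot 33 = 23232$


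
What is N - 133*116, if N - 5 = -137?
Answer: -15560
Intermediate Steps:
N = -132 (N = 5 - 137 = -132)
N - 133*116 = -132 - 133*116 = -132 - 15428 = -15560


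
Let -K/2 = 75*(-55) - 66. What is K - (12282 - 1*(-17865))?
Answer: -21765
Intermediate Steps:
K = 8382 (K = -2*(75*(-55) - 66) = -2*(-4125 - 66) = -2*(-4191) = 8382)
K - (12282 - 1*(-17865)) = 8382 - (12282 - 1*(-17865)) = 8382 - (12282 + 17865) = 8382 - 1*30147 = 8382 - 30147 = -21765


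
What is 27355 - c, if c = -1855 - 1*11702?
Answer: 40912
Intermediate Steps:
c = -13557 (c = -1855 - 11702 = -13557)
27355 - c = 27355 - 1*(-13557) = 27355 + 13557 = 40912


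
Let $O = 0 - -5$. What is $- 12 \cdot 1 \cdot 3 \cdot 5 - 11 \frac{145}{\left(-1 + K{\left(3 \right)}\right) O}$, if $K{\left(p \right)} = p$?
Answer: $- \frac{679}{2} \approx -339.5$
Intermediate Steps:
$O = 5$ ($O = 0 + 5 = 5$)
$- 12 \cdot 1 \cdot 3 \cdot 5 - 11 \frac{145}{\left(-1 + K{\left(3 \right)}\right) O} = - 12 \cdot 1 \cdot 3 \cdot 5 - 11 \frac{145}{\left(-1 + 3\right) 5} = - 12 \cdot 3 \cdot 5 - 11 \frac{145}{2 \cdot 5} = \left(-12\right) 15 - 11 \cdot \frac{145}{10} = -180 - 11 \cdot 145 \cdot \frac{1}{10} = -180 - \frac{319}{2} = - \frac{679}{2}$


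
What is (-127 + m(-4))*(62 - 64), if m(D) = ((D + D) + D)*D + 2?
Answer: 154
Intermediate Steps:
m(D) = 2 + 3*D² (m(D) = (2*D + D)*D + 2 = (3*D)*D + 2 = 3*D² + 2 = 2 + 3*D²)
(-127 + m(-4))*(62 - 64) = (-127 + (2 + 3*(-4)²))*(62 - 64) = (-127 + (2 + 3*16))*(-2) = (-127 + (2 + 48))*(-2) = (-127 + 50)*(-2) = -77*(-2) = 154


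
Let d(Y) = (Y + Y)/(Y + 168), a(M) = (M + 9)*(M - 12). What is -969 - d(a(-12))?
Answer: -4848/5 ≈ -969.60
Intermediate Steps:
a(M) = (-12 + M)*(9 + M) (a(M) = (9 + M)*(-12 + M) = (-12 + M)*(9 + M))
d(Y) = 2*Y/(168 + Y) (d(Y) = (2*Y)/(168 + Y) = 2*Y/(168 + Y))
-969 - d(a(-12)) = -969 - 2*(-108 + (-12)² - 3*(-12))/(168 + (-108 + (-12)² - 3*(-12))) = -969 - 2*(-108 + 144 + 36)/(168 + (-108 + 144 + 36)) = -969 - 2*72/(168 + 72) = -969 - 2*72/240 = -969 - 1*⅗ = -969 - ⅗ = -4848/5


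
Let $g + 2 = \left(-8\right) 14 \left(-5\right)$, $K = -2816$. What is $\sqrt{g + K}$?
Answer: $i \sqrt{2258} \approx 47.518 i$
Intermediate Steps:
$g = 558$ ($g = -2 + \left(-8\right) 14 \left(-5\right) = -2 - -560 = -2 + 560 = 558$)
$\sqrt{g + K} = \sqrt{558 - 2816} = \sqrt{-2258} = i \sqrt{2258}$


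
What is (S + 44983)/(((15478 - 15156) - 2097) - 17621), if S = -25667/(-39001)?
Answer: -877203825/378231698 ≈ -2.3192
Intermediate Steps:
S = 25667/39001 (S = -25667*(-1/39001) = 25667/39001 ≈ 0.65811)
(S + 44983)/(((15478 - 15156) - 2097) - 17621) = (25667/39001 + 44983)/(((15478 - 15156) - 2097) - 17621) = 1754407650/(39001*((322 - 2097) - 17621)) = 1754407650/(39001*(-1775 - 17621)) = (1754407650/39001)/(-19396) = (1754407650/39001)*(-1/19396) = -877203825/378231698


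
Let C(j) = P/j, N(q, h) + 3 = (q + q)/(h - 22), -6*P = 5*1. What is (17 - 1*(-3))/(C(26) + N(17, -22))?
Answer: -34320/6529 ≈ -5.2565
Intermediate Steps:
P = -5/6 ≈ -0.83333
N(q, h) = -3 + 2*q/(-22 + h) (N(q, h) = -3 + (q + q)/(h - 22) = -3 + (2*q)/(-22 + h) = -3 + 2*q/(-22 + h))
C(j) = -5/(6*j)
(17 - 1*(-3))/(C(26) + N(17, -22)) = (17 - 1*(-3))/(-5/6/26 + (66 - 3*(-22) + 2*17)/(-22 - 22)) = (17 + 3)/(-5/6*1/26 + (66 + 66 + 34)/(-44)) = 20/(-5/156 - 1/44*166) = 20/(-5/156 - 83/22) = 20/(-6529/1716) = 20*(-1716/6529) = -34320/6529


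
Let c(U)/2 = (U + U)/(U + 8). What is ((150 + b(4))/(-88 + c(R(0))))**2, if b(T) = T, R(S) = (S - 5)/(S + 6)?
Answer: 10962721/3617604 ≈ 3.0304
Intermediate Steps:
R(S) = (-5 + S)/(6 + S)
c(U) = 4*U/(8 + U) (c(U) = 2*((U + U)/(U + 8)) = 2*((2*U)/(8 + U)) = 2*(2*U/(8 + U)) = 4*U/(8 + U))
((150 + b(4))/(-88 + c(R(0))))**2 = ((150 + 4)/(-88 + 4*((-5 + 0)/(6 + 0))/(8 + (-5 + 0)/(6 + 0))))**2 = (154/(-88 + 4*(-5/6)/(8 - 5/6)))**2 = (154/(-88 + 4*(-5/6)/(43/6)))**2 = (154/(-88 + 4*(-5/6)*(6/43)))**2 = (154/(-88 - 20/43))**2 = (154/(-3804/43))**2 = (154*(-43/3804))**2 = (-3311/1902)**2 = 10962721/3617604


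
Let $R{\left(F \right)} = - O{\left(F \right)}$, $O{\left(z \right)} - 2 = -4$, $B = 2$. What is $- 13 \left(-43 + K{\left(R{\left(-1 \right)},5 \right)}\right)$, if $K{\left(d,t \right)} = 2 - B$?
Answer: $559$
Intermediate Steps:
$O{\left(z \right)} = -2$ ($O{\left(z \right)} = 2 - 4 = -2$)
$R{\left(F \right)} = 2$ ($R{\left(F \right)} = \left(-1\right) \left(-2\right) = 2$)
$K{\left(d,t \right)} = 0$ ($K{\left(d,t \right)} = 2 - 2 = 0$)
$- 13 \left(-43 + K{\left(R{\left(-1 \right)},5 \right)}\right) = - 13 \left(-43 + 0\right) = \left(-13\right) \left(-43\right) = 559$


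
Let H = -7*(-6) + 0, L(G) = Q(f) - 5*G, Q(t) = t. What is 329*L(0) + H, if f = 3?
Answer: 1029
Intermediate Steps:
L(G) = 3 - 5*G
H = 42 (H = 42 + 0 = 42)
329*L(0) + H = 329*(3 - 5*0) + 42 = 329*(3 + 0) + 42 = 329*3 + 42 = 987 + 42 = 1029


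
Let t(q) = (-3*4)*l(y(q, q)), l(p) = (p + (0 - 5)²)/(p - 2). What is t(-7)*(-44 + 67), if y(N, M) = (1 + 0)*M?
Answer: 552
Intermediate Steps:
y(N, M) = M (y(N, M) = 1*M = M)
l(p) = (25 + p)/(-2 + p) (l(p) = (p + (-5)²)/(-2 + p) = (p + 25)/(-2 + p) = (25 + p)/(-2 + p))
t(q) = -12*(25 + q)/(-2 + q) (t(q) = (-3*4)*((25 + q)/(-2 + q)) = -12*(25 + q)/(-2 + q))
t(-7)*(-44 + 67) = (12*(-25 - 1*(-7))/(-2 - 7))*(-44 + 67) = (12*(-25 + 7)/(-9))*23 = (12*(-⅑)*(-18))*23 = 24*23 = 552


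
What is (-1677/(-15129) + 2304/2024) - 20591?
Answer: -26270030678/1275879 ≈ -20590.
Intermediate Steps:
(-1677/(-15129) + 2304/2024) - 20591 = (-1677*(-1/15129) + 2304*(1/2024)) - 20591 = (559/5043 + 288/253) - 20591 = 1593811/1275879 - 20591 = -26270030678/1275879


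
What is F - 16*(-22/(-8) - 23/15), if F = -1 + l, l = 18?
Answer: -37/15 ≈ -2.4667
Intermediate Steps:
F = 17 (F = -1 + 18 = 17)
F - 16*(-22/(-8) - 23/15) = 17 - 16*(-22/(-8) - 23/15) = 17 - 16*(-22*(-⅛) - 23*1/15) = 17 - 16*(11/4 - 23/15) = 17 - 16*73/60 = 17 - 292/15 = -37/15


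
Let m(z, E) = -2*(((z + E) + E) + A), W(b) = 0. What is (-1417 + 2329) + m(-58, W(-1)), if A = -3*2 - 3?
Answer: 1046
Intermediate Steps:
A = -9 (A = -6 - 3 = -9)
m(z, E) = 18 - 4*E - 2*z (m(z, E) = -2*(((z + E) + E) - 9) = -2*(((E + z) + E) - 9) = -2*((z + 2*E) - 9) = -2*(-9 + z + 2*E) = 18 - 4*E - 2*z)
(-1417 + 2329) + m(-58, W(-1)) = (-1417 + 2329) + (18 - 4*0 - 2*(-58)) = 912 + (18 + 0 + 116) = 912 + 134 = 1046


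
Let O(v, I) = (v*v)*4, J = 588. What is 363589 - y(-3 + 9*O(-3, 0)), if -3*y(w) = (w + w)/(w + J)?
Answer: 330502615/909 ≈ 3.6359e+5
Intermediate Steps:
O(v, I) = 4*v² (O(v, I) = v²*4 = 4*v²)
y(w) = -2*w/(3*(588 + w)) (y(w) = -(w + w)/(3*(w + 588)) = -2*w/(3*(588 + w)))
363589 - y(-3 + 9*O(-3, 0)) = 363589 - (-2)*(-3 + 9*(4*(-3)²))/(1764 + 3*(-3 + 9*(4*(-3)²))) = 363589 - (-2)*(-3 + 9*(4*9))/(1764 + 3*(-3 + 9*(4*9))) = 363589 - (-2)*(-3 + 9*36)/(1764 + 3*(-3 + 9*36)) = 363589 - (-2)*(-3 + 324)/(1764 + 3*(-3 + 324)) = 363589 - (-2)*321/(1764 + 3*321) = 363589 - (-2)*321/(1764 + 963) = 363589 - (-2)*321/2727 = 363589 - 1*(-214/909) = 363589 + 214/909 = 330502615/909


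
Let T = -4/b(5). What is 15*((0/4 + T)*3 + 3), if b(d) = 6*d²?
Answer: 219/5 ≈ 43.800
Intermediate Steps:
T = -2/75 (T = -4/(6*5²) = -4/(6*25) = -4/150 = -4*1/150 = -2/75 ≈ -0.026667)
15*((0/4 + T)*3 + 3) = 15*((0/4 - 2/75)*3 + 3) = 15*((0*(¼) - 2/75)*3 + 3) = 15*((0 - 2/75)*3 + 3) = 15*(-2/75*3 + 3) = 15*(-2/25 + 3) = 15*(73/25) = 219/5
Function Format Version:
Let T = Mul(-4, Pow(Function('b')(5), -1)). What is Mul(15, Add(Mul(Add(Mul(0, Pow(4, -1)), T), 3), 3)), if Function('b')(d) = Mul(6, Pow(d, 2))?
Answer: Rational(219, 5) ≈ 43.800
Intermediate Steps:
T = Rational(-2, 75) (T = Mul(-4, Pow(Mul(6, Pow(5, 2)), -1)) = Mul(-4, Pow(Mul(6, 25), -1)) = Mul(-4, Pow(150, -1)) = Mul(-4, Rational(1, 150)) = Rational(-2, 75) ≈ -0.026667)
Mul(15, Add(Mul(Add(Mul(0, Pow(4, -1)), T), 3), 3)) = Mul(15, Add(Mul(Add(Mul(0, Pow(4, -1)), Rational(-2, 75)), 3), 3)) = Mul(15, Add(Mul(Add(Mul(0, Rational(1, 4)), Rational(-2, 75)), 3), 3)) = Mul(15, Add(Mul(Add(0, Rational(-2, 75)), 3), 3)) = Mul(15, Add(Mul(Rational(-2, 75), 3), 3)) = Mul(15, Add(Rational(-2, 25), 3)) = Mul(15, Rational(73, 25)) = Rational(219, 5)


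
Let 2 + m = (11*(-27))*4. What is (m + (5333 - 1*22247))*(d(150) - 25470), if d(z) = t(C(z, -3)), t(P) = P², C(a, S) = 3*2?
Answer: 460457136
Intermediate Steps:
C(a, S) = 6
m = -1190 (m = -2 + (11*(-27))*4 = -2 - 297*4 = -2 - 1188 = -1190)
d(z) = 36 (d(z) = 6² = 36)
(m + (5333 - 1*22247))*(d(150) - 25470) = (-1190 + (5333 - 1*22247))*(36 - 25470) = (-1190 + (5333 - 22247))*(-25434) = (-1190 - 16914)*(-25434) = -18104*(-25434) = 460457136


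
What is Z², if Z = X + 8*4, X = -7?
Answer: 625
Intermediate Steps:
Z = 25 (Z = -7 + 8*4 = -7 + 32 = 25)
Z² = 25² = 625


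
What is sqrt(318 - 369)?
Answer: I*sqrt(51) ≈ 7.1414*I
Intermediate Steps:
sqrt(318 - 369) = sqrt(-51) = I*sqrt(51)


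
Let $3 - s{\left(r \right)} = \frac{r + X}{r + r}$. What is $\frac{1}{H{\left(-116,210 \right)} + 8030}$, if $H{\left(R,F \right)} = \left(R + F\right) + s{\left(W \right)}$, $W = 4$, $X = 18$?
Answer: $\frac{4}{32497} \approx 0.00012309$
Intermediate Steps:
$s{\left(r \right)} = 3 - \frac{18 + r}{2 r}$ ($s{\left(r \right)} = 3 - \frac{r + 18}{r + r} = 3 - \frac{18 + r}{2 r}$)
$H{\left(R,F \right)} = \frac{1}{4} + F + R$ ($H{\left(R,F \right)} = \left(R + F\right) + \left(\frac{5}{2} - \frac{9}{4}\right) = \left(F + R\right) + \left(\frac{5}{2} - \frac{9}{4}\right) = \left(F + R\right) + \frac{1}{4} = \frac{1}{4} + F + R$)
$\frac{1}{H{\left(-116,210 \right)} + 8030} = \frac{1}{\left(\frac{1}{4} + 210 - 116\right) + 8030} = \frac{1}{\frac{377}{4} + 8030} = \frac{1}{\frac{32497}{4}} = \frac{4}{32497}$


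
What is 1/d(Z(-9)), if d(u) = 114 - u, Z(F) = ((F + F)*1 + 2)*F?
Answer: -1/30 ≈ -0.033333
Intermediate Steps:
Z(F) = F*(2 + 2*F) (Z(F) = ((2*F)*1 + 2)*F = (2*F + 2)*F = (2 + 2*F)*F = F*(2 + 2*F))
1/d(Z(-9)) = 1/(114 - 2*(-9)*(1 - 9)) = 1/(114 - 2*(-9)*(-8)) = 1/(114 - 1*144) = 1/(114 - 144) = 1/(-30) = -1/30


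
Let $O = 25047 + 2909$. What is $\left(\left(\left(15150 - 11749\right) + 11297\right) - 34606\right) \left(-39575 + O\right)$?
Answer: $231311052$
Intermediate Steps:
$O = 27956$
$\left(\left(\left(15150 - 11749\right) + 11297\right) - 34606\right) \left(-39575 + O\right) = \left(\left(\left(15150 - 11749\right) + 11297\right) - 34606\right) \left(-39575 + 27956\right) = \left(\left(3401 + 11297\right) - 34606\right) \left(-11619\right) = \left(14698 - 34606\right) \left(-11619\right) = \left(-19908\right) \left(-11619\right) = 231311052$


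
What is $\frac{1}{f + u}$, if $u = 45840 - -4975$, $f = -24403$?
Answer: $\frac{1}{26412} \approx 3.7862 \cdot 10^{-5}$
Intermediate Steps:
$u = 50815$ ($u = 45840 + 4975 = 50815$)
$\frac{1}{f + u} = \frac{1}{-24403 + 50815} = \frac{1}{26412}$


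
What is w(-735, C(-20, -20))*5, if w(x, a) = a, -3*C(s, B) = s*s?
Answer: -2000/3 ≈ -666.67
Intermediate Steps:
C(s, B) = -s**2/3 (C(s, B) = -s*s/3 = -s**2/3)
w(-735, C(-20, -20))*5 = -1/3*(-20)**2*5 = -1/3*400*5 = -400/3*5 = -2000/3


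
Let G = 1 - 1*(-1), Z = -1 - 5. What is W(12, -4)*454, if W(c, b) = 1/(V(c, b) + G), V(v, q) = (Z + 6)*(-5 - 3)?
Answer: 227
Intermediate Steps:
Z = -6
V(v, q) = 0 (V(v, q) = (-6 + 6)*(-5 - 3) = 0*(-8) = 0)
G = 2 (G = 1 + 1 = 2)
W(c, b) = ½ (W(c, b) = 1/(0 + 2) = 1/2 = ½)
W(12, -4)*454 = (½)*454 = 227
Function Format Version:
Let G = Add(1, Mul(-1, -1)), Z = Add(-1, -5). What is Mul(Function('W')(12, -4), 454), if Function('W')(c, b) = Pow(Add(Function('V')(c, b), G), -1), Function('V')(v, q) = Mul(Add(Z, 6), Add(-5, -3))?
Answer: 227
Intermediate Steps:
Z = -6
Function('V')(v, q) = 0 (Function('V')(v, q) = Mul(Add(-6, 6), Add(-5, -3)) = Mul(0, -8) = 0)
G = 2 (G = Add(1, 1) = 2)
Function('W')(c, b) = Rational(1, 2) (Function('W')(c, b) = Pow(Add(0, 2), -1) = Pow(2, -1) = Rational(1, 2))
Mul(Function('W')(12, -4), 454) = Mul(Rational(1, 2), 454) = 227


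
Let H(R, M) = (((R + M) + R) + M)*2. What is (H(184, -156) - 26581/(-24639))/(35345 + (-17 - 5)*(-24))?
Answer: 2786149/883874847 ≈ 0.0031522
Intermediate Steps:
H(R, M) = 4*M + 4*R (H(R, M) = (((M + R) + R) + M)*2 = ((M + 2*R) + M)*2 = (2*M + 2*R)*2 = 4*M + 4*R)
(H(184, -156) - 26581/(-24639))/(35345 + (-17 - 5)*(-24)) = ((4*(-156) + 4*184) - 26581/(-24639))/(35345 + (-17 - 5)*(-24)) = ((-624 + 736) - 26581*(-1/24639))/(35345 - 22*(-24)) = (112 + 26581/24639)/(35345 + 528) = (2786149/24639)/35873 = (2786149/24639)*(1/35873) = 2786149/883874847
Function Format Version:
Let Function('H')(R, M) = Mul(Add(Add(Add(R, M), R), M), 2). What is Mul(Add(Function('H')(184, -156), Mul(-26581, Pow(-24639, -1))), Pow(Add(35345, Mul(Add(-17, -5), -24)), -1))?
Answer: Rational(2786149, 883874847) ≈ 0.0031522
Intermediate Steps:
Function('H')(R, M) = Add(Mul(4, M), Mul(4, R)) (Function('H')(R, M) = Mul(Add(Add(Add(M, R), R), M), 2) = Mul(Add(Add(M, Mul(2, R)), M), 2) = Mul(Add(Mul(2, M), Mul(2, R)), 2) = Add(Mul(4, M), Mul(4, R)))
Mul(Add(Function('H')(184, -156), Mul(-26581, Pow(-24639, -1))), Pow(Add(35345, Mul(Add(-17, -5), -24)), -1)) = Mul(Add(Add(Mul(4, -156), Mul(4, 184)), Mul(-26581, Pow(-24639, -1))), Pow(Add(35345, Mul(Add(-17, -5), -24)), -1)) = Mul(Add(Add(-624, 736), Mul(-26581, Rational(-1, 24639))), Pow(Add(35345, Mul(-22, -24)), -1)) = Mul(Add(112, Rational(26581, 24639)), Pow(Add(35345, 528), -1)) = Mul(Rational(2786149, 24639), Pow(35873, -1)) = Mul(Rational(2786149, 24639), Rational(1, 35873)) = Rational(2786149, 883874847)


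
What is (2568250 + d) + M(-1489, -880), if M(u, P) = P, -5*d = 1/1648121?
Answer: 21156682058849/8240605 ≈ 2.5674e+6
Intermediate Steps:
d = -1/8240605 (d = -⅕/1648121 = -⅕*1/1648121 = -1/8240605 ≈ -1.2135e-7)
(2568250 + d) + M(-1489, -880) = (2568250 - 1/8240605) - 880 = 21163933791249/8240605 - 880 = 21156682058849/8240605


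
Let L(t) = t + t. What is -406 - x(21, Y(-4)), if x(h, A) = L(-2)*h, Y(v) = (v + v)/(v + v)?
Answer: -322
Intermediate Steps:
L(t) = 2*t
Y(v) = 1 (Y(v) = (2*v)/((2*v)) = (2*v)*(1/(2*v)) = 1)
x(h, A) = -4*h (x(h, A) = (2*(-2))*h = -4*h)
-406 - x(21, Y(-4)) = -406 - (-4)*21 = -406 - 1*(-84) = -406 + 84 = -322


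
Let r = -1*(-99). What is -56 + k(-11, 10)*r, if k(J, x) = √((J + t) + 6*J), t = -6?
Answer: -56 + 99*I*√83 ≈ -56.0 + 901.93*I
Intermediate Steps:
r = 99
k(J, x) = √(-6 + 7*J) (k(J, x) = √((J - 6) + 6*J) = √((-6 + J) + 6*J) = √(-6 + 7*J))
-56 + k(-11, 10)*r = -56 + √(-6 + 7*(-11))*99 = -56 + √(-6 - 77)*99 = -56 + √(-83)*99 = -56 + (I*√83)*99 = -56 + 99*I*√83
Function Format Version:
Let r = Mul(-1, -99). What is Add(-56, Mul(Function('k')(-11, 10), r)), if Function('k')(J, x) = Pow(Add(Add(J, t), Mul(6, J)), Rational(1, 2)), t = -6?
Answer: Add(-56, Mul(99, I, Pow(83, Rational(1, 2)))) ≈ Add(-56.000, Mul(901.93, I))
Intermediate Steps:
r = 99
Function('k')(J, x) = Pow(Add(-6, Mul(7, J)), Rational(1, 2)) (Function('k')(J, x) = Pow(Add(Add(J, -6), Mul(6, J)), Rational(1, 2)) = Pow(Add(Add(-6, J), Mul(6, J)), Rational(1, 2)) = Pow(Add(-6, Mul(7, J)), Rational(1, 2)))
Add(-56, Mul(Function('k')(-11, 10), r)) = Add(-56, Mul(Pow(Add(-6, Mul(7, -11)), Rational(1, 2)), 99)) = Add(-56, Mul(Pow(Add(-6, -77), Rational(1, 2)), 99)) = Add(-56, Mul(Pow(-83, Rational(1, 2)), 99)) = Add(-56, Mul(Mul(I, Pow(83, Rational(1, 2))), 99)) = Add(-56, Mul(99, I, Pow(83, Rational(1, 2))))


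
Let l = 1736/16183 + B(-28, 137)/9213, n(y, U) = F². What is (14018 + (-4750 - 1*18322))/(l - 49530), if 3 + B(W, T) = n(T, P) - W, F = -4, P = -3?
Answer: 1349896885866/7384608122599 ≈ 0.18280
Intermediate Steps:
n(y, U) = 16 (n(y, U) = (-4)² = 16)
B(W, T) = 13 - W (B(W, T) = -3 + (16 - W) = 13 - W)
l = 16657271/149093979 (l = 1736/16183 + (13 - 1*(-28))/9213 = 1736*(1/16183) + (13 + 28)*(1/9213) = 1736/16183 + 41*(1/9213) = 1736/16183 + 41/9213 = 16657271/149093979 ≈ 0.11172)
(14018 + (-4750 - 1*18322))/(l - 49530) = (14018 + (-4750 - 1*18322))/(16657271/149093979 - 49530) = (14018 + (-4750 - 18322))/(-7384608122599/149093979) = (14018 - 23072)*(-149093979/7384608122599) = -9054*(-149093979/7384608122599) = 1349896885866/7384608122599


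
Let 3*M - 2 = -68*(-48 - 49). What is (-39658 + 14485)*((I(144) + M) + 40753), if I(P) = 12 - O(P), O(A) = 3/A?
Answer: -17304650217/16 ≈ -1.0815e+9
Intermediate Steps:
I(P) = 12 - 3/P
M = 6598/3 (M = ⅔ + (-68*(-48 - 49))/3 = ⅔ + (-68*(-97))/3 = ⅔ + (⅓)*6596 = ⅔ + 6596/3 = 6598/3 ≈ 2199.3)
(-39658 + 14485)*((I(144) + M) + 40753) = (-39658 + 14485)*(((12 - 3/144) + 6598/3) + 40753) = -25173*(((12 - 3*1/144) + 6598/3) + 40753) = -25173*(((12 - 1/48) + 6598/3) + 40753) = -25173*((575/48 + 6598/3) + 40753) = -25173*(35381/16 + 40753) = -25173*687429/16 = -17304650217/16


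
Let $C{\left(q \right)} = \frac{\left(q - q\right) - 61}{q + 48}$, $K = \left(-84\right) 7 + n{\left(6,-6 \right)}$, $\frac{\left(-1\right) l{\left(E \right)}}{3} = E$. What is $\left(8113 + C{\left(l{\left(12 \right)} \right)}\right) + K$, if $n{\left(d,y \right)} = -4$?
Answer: $\frac{90191}{12} \approx 7515.9$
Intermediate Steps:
$l{\left(E \right)} = - 3 E$
$K = -592$ ($K = \left(-84\right) 7 - 4 = -588 - 4 = -592$)
$C{\left(q \right)} = - \frac{61}{48 + q}$ ($C{\left(q \right)} = \frac{0 - 61}{48 + q} = - \frac{61}{48 + q}$)
$\left(8113 + C{\left(l{\left(12 \right)} \right)}\right) + K = \left(8113 - \frac{61}{48 - 36}\right) - 592 = \left(8113 - \frac{61}{12}\right) - 592 = \frac{97295}{12} - 592 = \frac{90191}{12}$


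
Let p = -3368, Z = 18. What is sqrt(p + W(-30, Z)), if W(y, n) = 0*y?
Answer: 2*I*sqrt(842) ≈ 58.034*I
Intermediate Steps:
W(y, n) = 0
sqrt(p + W(-30, Z)) = sqrt(-3368 + 0) = sqrt(-3368) = 2*I*sqrt(842)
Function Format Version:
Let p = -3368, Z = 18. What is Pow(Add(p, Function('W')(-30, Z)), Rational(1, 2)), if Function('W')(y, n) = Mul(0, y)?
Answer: Mul(2, I, Pow(842, Rational(1, 2))) ≈ Mul(58.034, I)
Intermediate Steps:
Function('W')(y, n) = 0
Pow(Add(p, Function('W')(-30, Z)), Rational(1, 2)) = Pow(Add(-3368, 0), Rational(1, 2)) = Pow(-3368, Rational(1, 2)) = Mul(2, I, Pow(842, Rational(1, 2)))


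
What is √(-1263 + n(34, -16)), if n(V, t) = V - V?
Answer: I*√1263 ≈ 35.539*I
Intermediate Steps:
n(V, t) = 0
√(-1263 + n(34, -16)) = √(-1263 + 0) = √(-1263) = I*√1263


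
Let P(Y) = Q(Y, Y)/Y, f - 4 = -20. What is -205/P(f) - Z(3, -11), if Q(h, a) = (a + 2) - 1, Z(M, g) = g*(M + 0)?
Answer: -557/3 ≈ -185.67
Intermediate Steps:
f = -16 (f = 4 - 20 = -16)
Z(M, g) = M*g (Z(M, g) = g*M = M*g)
Q(h, a) = 1 + a (Q(h, a) = (2 + a) - 1 = 1 + a)
P(Y) = (1 + Y)/Y
-205/P(f) - Z(3, -11) = -205*(-16/(1 - 16)) - 3*(-11) = -205/((-1/16*(-15))) - 1*(-33) = -205/15/16 + 33 = -205*16/15 + 33 = -656/3 + 33 = -557/3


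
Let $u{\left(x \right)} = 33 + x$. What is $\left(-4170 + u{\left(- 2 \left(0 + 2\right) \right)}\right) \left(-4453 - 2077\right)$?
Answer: $27040730$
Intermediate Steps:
$\left(-4170 + u{\left(- 2 \left(0 + 2\right) \right)}\right) \left(-4453 - 2077\right) = \left(-4170 + \left(33 - 2 \left(0 + 2\right)\right)\right) \left(-4453 - 2077\right) = \left(-4170 + \left(33 - 4\right)\right) \left(-6530\right) = \left(-4170 + 29\right) \left(-6530\right) = \left(-4141\right) \left(-6530\right) = 27040730$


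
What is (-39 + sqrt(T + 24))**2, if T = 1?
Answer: 1156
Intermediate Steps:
(-39 + sqrt(T + 24))**2 = (-39 + sqrt(1 + 24))**2 = (-39 + sqrt(25))**2 = (-39 + 5)**2 = (-34)**2 = 1156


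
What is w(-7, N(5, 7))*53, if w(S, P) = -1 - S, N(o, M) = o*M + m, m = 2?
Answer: 318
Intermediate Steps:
N(o, M) = 2 + M*o (N(o, M) = o*M + 2 = M*o + 2 = 2 + M*o)
w(-7, N(5, 7))*53 = (-1 - 1*(-7))*53 = (-1 + 7)*53 = 6*53 = 318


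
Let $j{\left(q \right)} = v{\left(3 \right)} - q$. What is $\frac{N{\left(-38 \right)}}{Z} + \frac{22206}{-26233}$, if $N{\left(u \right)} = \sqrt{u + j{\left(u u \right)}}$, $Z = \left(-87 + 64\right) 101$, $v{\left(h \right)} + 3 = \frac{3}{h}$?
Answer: $- \frac{22206}{26233} - \frac{2 i \sqrt{371}}{2323} \approx -0.84649 - 0.016583 i$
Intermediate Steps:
$v{\left(h \right)} = -3 + \frac{3}{h}$
$Z = -2323$ ($Z = \left(-23\right) 101 = -2323$)
$j{\left(q \right)} = -2 - q$ ($j{\left(q \right)} = \left(-3 + \frac{3}{3}\right) - q = \left(-3 + 3 \cdot \frac{1}{3}\right) - q = \left(-3 + 1\right) - q = -2 - q$)
$N{\left(u \right)} = \sqrt{-2 + u - u^{2}}$ ($N{\left(u \right)} = \sqrt{u - \left(2 + u u\right)} = \sqrt{u - \left(2 + u^{2}\right)} = \sqrt{-2 + u - u^{2}}$)
$\frac{N{\left(-38 \right)}}{Z} + \frac{22206}{-26233} = \frac{\sqrt{-2 - 38 - \left(-38\right)^{2}}}{-2323} + \frac{22206}{-26233} = \sqrt{-2 - 38 - 1444} \left(- \frac{1}{2323}\right) + 22206 \left(- \frac{1}{26233}\right) = \sqrt{-2 - 38 - 1444} \left(- \frac{1}{2323}\right) - \frac{22206}{26233} = \sqrt{-1484} \left(- \frac{1}{2323}\right) - \frac{22206}{26233} = 2 i \sqrt{371} \left(- \frac{1}{2323}\right) - \frac{22206}{26233} = - \frac{2 i \sqrt{371}}{2323} - \frac{22206}{26233} = - \frac{22206}{26233} - \frac{2 i \sqrt{371}}{2323}$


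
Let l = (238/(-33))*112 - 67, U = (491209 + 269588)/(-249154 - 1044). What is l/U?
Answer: 7222465666/25106301 ≈ 287.68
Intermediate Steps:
U = -760797/250198 (U = 760797/(-250198) = 760797*(-1/250198) = -760797/250198 ≈ -3.0408)
l = -28867/33 (l = (238*(-1/33))*112 - 67 = -238/33*112 - 67 = -26656/33 - 67 = -28867/33 ≈ -874.76)
l/U = -28867/(33*(-760797/250198)) = -28867/33*(-250198/760797) = 7222465666/25106301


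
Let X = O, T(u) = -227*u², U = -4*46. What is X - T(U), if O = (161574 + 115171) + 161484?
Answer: 8123541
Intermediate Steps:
U = -184
O = 438229 (O = 276745 + 161484 = 438229)
X = 438229
X - T(U) = 438229 - (-227)*(-184)² = 438229 - (-227)*33856 = 438229 - 1*(-7685312) = 438229 + 7685312 = 8123541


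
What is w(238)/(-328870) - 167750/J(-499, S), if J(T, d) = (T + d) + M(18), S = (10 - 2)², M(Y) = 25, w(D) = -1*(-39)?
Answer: 5516792651/13483670 ≈ 409.15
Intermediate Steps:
w(D) = 39
S = 64 (S = 8² = 64)
J(T, d) = 25 + T + d (J(T, d) = (T + d) + 25 = 25 + T + d)
w(238)/(-328870) - 167750/J(-499, S) = 39/(-328870) - 167750/(25 - 499 + 64) = 39*(-1/328870) - 167750/(-410) = -39/328870 - 167750*(-1/410) = -39/328870 + 16775/41 = 5516792651/13483670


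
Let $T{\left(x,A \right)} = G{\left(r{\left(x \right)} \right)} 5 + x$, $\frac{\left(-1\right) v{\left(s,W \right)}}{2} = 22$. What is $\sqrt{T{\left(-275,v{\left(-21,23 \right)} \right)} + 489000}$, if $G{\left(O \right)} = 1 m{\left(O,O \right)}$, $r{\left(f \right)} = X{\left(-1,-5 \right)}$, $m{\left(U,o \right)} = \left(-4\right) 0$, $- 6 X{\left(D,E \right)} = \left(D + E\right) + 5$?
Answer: $5 \sqrt{19549} \approx 699.09$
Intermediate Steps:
$v{\left(s,W \right)} = -44$ ($v{\left(s,W \right)} = \left(-2\right) 22 = -44$)
$X{\left(D,E \right)} = - \frac{5}{6} - \frac{D}{6} - \frac{E}{6}$ ($X{\left(D,E \right)} = - \frac{\left(D + E\right) + 5}{6} = - \frac{5 + D + E}{6} = - \frac{5}{6} - \frac{D}{6} - \frac{E}{6}$)
$m{\left(U,o \right)} = 0$
$r{\left(f \right)} = \frac{1}{6}$ ($r{\left(f \right)} = - \frac{5}{6} - - \frac{1}{6} - - \frac{5}{6} = - \frac{5}{6} + \frac{1}{6} + \frac{5}{6} = \frac{1}{6}$)
$G{\left(O \right)} = 0$ ($G{\left(O \right)} = 1 \cdot 0 = 0$)
$T{\left(x,A \right)} = x$ ($T{\left(x,A \right)} = 0 \cdot 5 + x = 0 + x = x$)
$\sqrt{T{\left(-275,v{\left(-21,23 \right)} \right)} + 489000} = \sqrt{-275 + 489000} = \sqrt{488725} = 5 \sqrt{19549}$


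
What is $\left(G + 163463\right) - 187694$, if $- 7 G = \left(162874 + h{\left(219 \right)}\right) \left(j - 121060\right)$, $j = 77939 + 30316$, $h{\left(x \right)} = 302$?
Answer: $\frac{2089299063}{7} \approx 2.9847 \cdot 10^{8}$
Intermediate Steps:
$j = 108255$
$G = \frac{2089468680}{7}$ ($G = - \frac{\left(162874 + 302\right) \left(108255 - 121060\right)}{7} = - \frac{163176 \left(-12805\right)}{7} = \left(- \frac{1}{7}\right) \left(-2089468680\right) = \frac{2089468680}{7} \approx 2.985 \cdot 10^{8}$)
$\left(G + 163463\right) - 187694 = \left(\frac{2089468680}{7} + 163463\right) - 187694 = \frac{2090612921}{7} - 187694 = \frac{2089299063}{7}$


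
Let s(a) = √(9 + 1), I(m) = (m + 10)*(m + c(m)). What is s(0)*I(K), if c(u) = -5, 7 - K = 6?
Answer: -44*√10 ≈ -139.14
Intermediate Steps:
K = 1 (K = 7 - 1*6 = 7 - 6 = 1)
I(m) = (-5 + m)*(10 + m) (I(m) = (m + 10)*(m - 5) = (10 + m)*(-5 + m) = (-5 + m)*(10 + m))
s(a) = √10
s(0)*I(K) = √10*(-50 + 1² + 5*1) = √10*(-50 + 1 + 5) = √10*(-44) = -44*√10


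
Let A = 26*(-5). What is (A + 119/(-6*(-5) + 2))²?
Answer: 16329681/1024 ≈ 15947.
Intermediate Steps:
A = -130
(A + 119/(-6*(-5) + 2))² = (-130 + 119/(-6*(-5) + 2))² = (-130 + 119/(30 + 2))² = (-130 + 119/32)² = (-4041/32)² = 16329681/1024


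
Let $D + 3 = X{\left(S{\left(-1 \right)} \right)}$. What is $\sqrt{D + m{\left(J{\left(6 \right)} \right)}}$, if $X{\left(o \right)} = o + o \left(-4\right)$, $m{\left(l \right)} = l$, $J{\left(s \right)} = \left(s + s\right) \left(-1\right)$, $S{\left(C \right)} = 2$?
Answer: $i \sqrt{21} \approx 4.5826 i$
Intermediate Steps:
$J{\left(s \right)} = - 2 s$ ($J{\left(s \right)} = 2 s \left(-1\right) = - 2 s$)
$X{\left(o \right)} = - 3 o$ ($X{\left(o \right)} = o - 4 o = - 3 o$)
$D = -9$ ($D = -3 - 6 = -9$)
$\sqrt{D + m{\left(J{\left(6 \right)} \right)}} = \sqrt{-9 - 12} = \sqrt{-21} = i \sqrt{21}$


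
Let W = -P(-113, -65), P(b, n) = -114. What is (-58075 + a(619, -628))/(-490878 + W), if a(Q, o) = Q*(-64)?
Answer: 97691/490764 ≈ 0.19906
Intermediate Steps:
a(Q, o) = -64*Q
W = 114 (W = -1*(-114) = 114)
(-58075 + a(619, -628))/(-490878 + W) = (-58075 - 64*619)/(-490878 + 114) = (-58075 - 39616)/(-490764) = -97691*(-1/490764) = 97691/490764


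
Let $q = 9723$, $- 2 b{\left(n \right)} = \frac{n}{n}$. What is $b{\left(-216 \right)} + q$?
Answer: $\frac{19445}{2} \approx 9722.5$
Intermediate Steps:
$b{\left(n \right)} = - \frac{1}{2}$ ($b{\left(n \right)} = - \frac{n \frac{1}{n}}{2} = \left(- \frac{1}{2}\right) 1 = - \frac{1}{2}$)
$b{\left(-216 \right)} + q = - \frac{1}{2} + 9723 = \frac{19445}{2}$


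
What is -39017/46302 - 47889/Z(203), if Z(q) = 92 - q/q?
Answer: -2220907025/4213482 ≈ -527.10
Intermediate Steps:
Z(q) = 91 (Z(q) = 92 - 1*1 = 92 - 1 = 91)
-39017/46302 - 47889/Z(203) = -39017/46302 - 47889/91 = -2220907025/4213482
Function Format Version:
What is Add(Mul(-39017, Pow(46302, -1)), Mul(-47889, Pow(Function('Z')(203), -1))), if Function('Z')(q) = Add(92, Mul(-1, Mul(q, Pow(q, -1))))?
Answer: Rational(-2220907025, 4213482) ≈ -527.10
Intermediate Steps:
Function('Z')(q) = 91 (Function('Z')(q) = Add(92, Mul(-1, 1)) = Add(92, -1) = 91)
Add(Mul(-39017, Pow(46302, -1)), Mul(-47889, Pow(Function('Z')(203), -1))) = Add(Mul(-39017, Pow(46302, -1)), Mul(-47889, Pow(91, -1))) = Add(Mul(-39017, Rational(1, 46302)), Mul(-47889, Rational(1, 91))) = Add(Rational(-39017, 46302), Rational(-47889, 91)) = Rational(-2220907025, 4213482)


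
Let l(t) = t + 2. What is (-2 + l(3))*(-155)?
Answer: -465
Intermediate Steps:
l(t) = 2 + t
(-2 + l(3))*(-155) = (-2 + (2 + 3))*(-155) = (-2 + 5)*(-155) = 3*(-155) = -465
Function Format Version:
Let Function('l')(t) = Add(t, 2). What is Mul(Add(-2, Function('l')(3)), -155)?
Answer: -465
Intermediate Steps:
Function('l')(t) = Add(2, t)
Mul(Add(-2, Function('l')(3)), -155) = Mul(Add(-2, Add(2, 3)), -155) = Mul(Add(-2, 5), -155) = Mul(3, -155) = -465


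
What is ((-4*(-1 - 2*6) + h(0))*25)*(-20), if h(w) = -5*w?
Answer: -26000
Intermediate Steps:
((-4*(-1 - 2*6) + h(0))*25)*(-20) = ((-4*(-1 - 2*6) - 5*0)*25)*(-20) = ((-4*(-1 - 12) + 0)*25)*(-20) = ((-4*(-13) + 0)*25)*(-20) = ((52 + 0)*25)*(-20) = (52*25)*(-20) = 1300*(-20) = -26000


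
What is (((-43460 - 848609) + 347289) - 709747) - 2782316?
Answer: -4036843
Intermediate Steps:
(((-43460 - 848609) + 347289) - 709747) - 2782316 = ((-892069 + 347289) - 709747) - 2782316 = (-544780 - 709747) - 2782316 = -1254527 - 2782316 = -4036843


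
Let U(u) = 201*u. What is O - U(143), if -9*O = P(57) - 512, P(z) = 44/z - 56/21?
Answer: -4905289/171 ≈ -28686.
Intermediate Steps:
P(z) = -8/3 + 44/z (P(z) = 44/z - 56*1/21 = 44/z - 8/3 = -8/3 + 44/z)
O = 9764/171 (O = -((-8/3 + 44/57) - 512)/9 = -(-36/19 - 512)/9 = -⅑*(-9764/19) = 9764/171 ≈ 57.099)
O - U(143) = 9764/171 - 201*143 = 9764/171 - 1*28743 = 9764/171 - 28743 = -4905289/171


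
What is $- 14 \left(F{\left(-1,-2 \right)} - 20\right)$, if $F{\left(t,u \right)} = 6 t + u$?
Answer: $392$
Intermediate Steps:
$F{\left(t,u \right)} = u + 6 t$
$- 14 \left(F{\left(-1,-2 \right)} - 20\right) = - 14 \left(\left(-2 + 6 \left(-1\right)\right) - 20\right) = - 14 \left(\left(-2 - 6\right) - 20\right) = - 14 \left(-8 - 20\right) = \left(-14\right) \left(-28\right) = 392$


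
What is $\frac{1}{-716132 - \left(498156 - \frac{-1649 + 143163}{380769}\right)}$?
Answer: $- \frac{380769}{462363085958} \approx -8.2353 \cdot 10^{-7}$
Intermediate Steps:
$\frac{1}{-716132 - \left(498156 - \frac{-1649 + 143163}{380769}\right)} = \frac{1}{-716132 + \left(141514 \cdot \frac{1}{380769} - 498156\right)} = \frac{1}{-716132 + \left(\frac{141514}{380769} - 498156\right)} = \frac{1}{-716132 - \frac{189682220450}{380769}} = \frac{1}{- \frac{462363085958}{380769}} = - \frac{380769}{462363085958}$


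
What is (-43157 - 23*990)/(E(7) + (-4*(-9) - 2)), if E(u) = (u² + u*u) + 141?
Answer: -65927/273 ≈ -241.49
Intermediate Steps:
E(u) = 141 + 2*u² (E(u) = (u² + u²) + 141 = 2*u² + 141 = 141 + 2*u²)
(-43157 - 23*990)/(E(7) + (-4*(-9) - 2)) = (-43157 - 23*990)/((141 + 2*7²) + (-4*(-9) - 2)) = (-43157 - 22770)/((141 + 2*49) + (36 - 2)) = -65927/((141 + 98) + 34) = -65927/(239 + 34) = -65927/273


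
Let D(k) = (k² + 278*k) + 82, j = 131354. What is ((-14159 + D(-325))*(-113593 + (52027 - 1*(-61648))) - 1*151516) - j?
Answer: -184634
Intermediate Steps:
D(k) = 82 + k² + 278*k
((-14159 + D(-325))*(-113593 + (52027 - 1*(-61648))) - 1*151516) - j = ((-14159 + (82 + (-325)² + 278*(-325)))*(-113593 + (52027 - 1*(-61648))) - 1*151516) - 1*131354 = ((-14159 + (82 + 105625 - 90350))*(-113593 + (52027 + 61648)) - 151516) - 131354 = ((-14159 + 15357)*(-113593 + 113675) - 151516) - 131354 = (1198*82 - 151516) - 131354 = (98236 - 151516) - 131354 = -53280 - 131354 = -184634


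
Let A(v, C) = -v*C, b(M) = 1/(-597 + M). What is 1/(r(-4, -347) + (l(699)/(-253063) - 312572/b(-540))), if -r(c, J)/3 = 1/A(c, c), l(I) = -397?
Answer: 4049008/1438994623756453 ≈ 2.8138e-9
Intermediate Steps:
A(v, C) = -C*v
r(c, J) = 3/c² (r(c, J) = -3*(-1/c²) = -(-3)/c² = 3/c²)
1/(r(-4, -347) + (l(699)/(-253063) - 312572/b(-540))) = 1/(3/(-4)² + (-397/(-253063) - 312572/(1/(-597 - 540)))) = 1/(3*(1/16) + (-397*(-1/253063) - 312572/(1/(-1137)))) = 1/(3/16 + (397/253063 - 312572/(-1/1137))) = 1/(3/16 + (397/253063 - 312572*(-1137))) = 1/(3/16 + (397/253063 + 355394364)) = 1/(3/16 + 89937163937329/253063) = 1/(1438994623756453/4049008) = 4049008/1438994623756453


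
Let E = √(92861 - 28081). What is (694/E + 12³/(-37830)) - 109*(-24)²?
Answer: -395853408/6305 + 347*√16195/16195 ≈ -62781.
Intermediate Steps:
E = 2*√16195 (E = √64780 = 2*√16195 ≈ 254.52)
(694/E + 12³/(-37830)) - 109*(-24)² = (694/((2*√16195)) + 12³/(-37830)) - 109*(-24)² = (694*(√16195/32390) + 1728*(-1/37830)) - 109*576 = (347*√16195/16195 - 288/6305) - 1*62784 = (-288/6305 + 347*√16195/16195) - 62784 = -395853408/6305 + 347*√16195/16195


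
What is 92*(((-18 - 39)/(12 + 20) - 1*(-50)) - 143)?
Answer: -69759/8 ≈ -8719.9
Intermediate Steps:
92*(((-18 - 39)/(12 + 20) - 1*(-50)) - 143) = 92*((-57/32 + 50) - 143) = 92*(1543/32 - 143) = 92*(-3033/32) = -69759/8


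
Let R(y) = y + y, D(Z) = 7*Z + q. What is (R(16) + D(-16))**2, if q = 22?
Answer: 3364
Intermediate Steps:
D(Z) = 22 + 7*Z (D(Z) = 7*Z + 22 = 22 + 7*Z)
R(y) = 2*y
(R(16) + D(-16))**2 = (2*16 + (22 + 7*(-16)))**2 = (32 + (22 - 112))**2 = (32 - 90)**2 = (-58)**2 = 3364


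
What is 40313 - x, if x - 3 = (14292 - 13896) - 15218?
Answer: 55132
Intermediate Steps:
x = -14819 (x = 3 + ((14292 - 13896) - 15218) = 3 + (396 - 15218) = 3 - 14822 = -14819)
40313 - x = 40313 - 1*(-14819) = 40313 + 14819 = 55132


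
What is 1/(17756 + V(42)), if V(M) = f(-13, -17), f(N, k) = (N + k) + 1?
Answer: 1/17727 ≈ 5.6411e-5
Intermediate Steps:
f(N, k) = 1 + N + k
V(M) = -29 (V(M) = 1 - 13 - 17 = -29)
1/(17756 + V(42)) = 1/(17756 - 29) = 1/17727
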